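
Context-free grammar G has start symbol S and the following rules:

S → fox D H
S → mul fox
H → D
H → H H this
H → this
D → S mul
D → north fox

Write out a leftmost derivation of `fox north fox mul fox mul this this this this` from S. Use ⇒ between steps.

S ⇒ fox D H ⇒ fox north fox H ⇒ fox north fox H H this ⇒ fox north fox H H this H this ⇒ fox north fox D H this H this ⇒ fox north fox S mul H this H this ⇒ fox north fox mul fox mul H this H this ⇒ fox north fox mul fox mul this this H this ⇒ fox north fox mul fox mul this this this this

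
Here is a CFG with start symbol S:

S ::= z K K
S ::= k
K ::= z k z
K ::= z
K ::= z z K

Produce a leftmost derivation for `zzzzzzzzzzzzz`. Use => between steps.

S => zKK   [S ::= z K K]
zKK => zzzKK   [K ::= z z K]
zzzKK => zzzzzKK   [K ::= z z K]
zzzzzKK => zzzzzzzKK   [K ::= z z K]
zzzzzzzKK => zzzzzzzzzKK   [K ::= z z K]
zzzzzzzzzKK => zzzzzzzzzzK   [K ::= z]
zzzzzzzzzzK => zzzzzzzzzzzzK   [K ::= z z K]
zzzzzzzzzzzzK => zzzzzzzzzzzzz   [K ::= z]

S => zKK => zzzKK => zzzzzKK => zzzzzzzKK => zzzzzzzzzKK => zzzzzzzzzzK => zzzzzzzzzzzzK => zzzzzzzzzzzzz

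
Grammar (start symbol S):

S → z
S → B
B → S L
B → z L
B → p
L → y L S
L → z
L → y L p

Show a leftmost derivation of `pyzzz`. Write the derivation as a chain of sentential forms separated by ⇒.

S⇒B⇒SL⇒BL⇒SLL⇒BLL⇒pLL⇒pyLSL⇒pyzSL⇒pyzzL⇒pyzzz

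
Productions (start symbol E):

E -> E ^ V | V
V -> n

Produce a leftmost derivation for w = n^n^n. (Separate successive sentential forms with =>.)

E => E^V   [E -> E ^ V]
E^V => E^V^V   [E -> E ^ V]
E^V^V => V^V^V   [E -> V]
V^V^V => n^V^V   [V -> n]
n^V^V => n^n^V   [V -> n]
n^n^V => n^n^n   [V -> n]

E => E^V => E^V^V => V^V^V => n^V^V => n^n^V => n^n^n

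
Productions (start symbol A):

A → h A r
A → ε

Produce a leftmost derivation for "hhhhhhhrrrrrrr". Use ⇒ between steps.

A⇒hAr⇒hhArr⇒hhhArrr⇒hhhhArrrr⇒hhhhhArrrrr⇒hhhhhhArrrrrr⇒hhhhhhhArrrrrrr⇒hhhhhhhrrrrrrr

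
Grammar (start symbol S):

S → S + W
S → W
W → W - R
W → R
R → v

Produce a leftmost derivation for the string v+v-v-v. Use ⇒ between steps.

S⇒S+W⇒W+W⇒R+W⇒v+W⇒v+W-R⇒v+W-R-R⇒v+R-R-R⇒v+v-R-R⇒v+v-v-R⇒v+v-v-v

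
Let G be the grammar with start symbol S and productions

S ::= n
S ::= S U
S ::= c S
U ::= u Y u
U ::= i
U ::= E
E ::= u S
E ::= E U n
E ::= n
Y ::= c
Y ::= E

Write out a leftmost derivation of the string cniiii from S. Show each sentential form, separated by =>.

S => cS => cSU => cSUU => cSUUU => cSUUUU => cnUUUU => cniUUU => cniiUU => cniiiU => cniiii

S => cS   [S ::= c S]
cS => cSU   [S ::= S U]
cSU => cSUU   [S ::= S U]
cSUU => cSUUU   [S ::= S U]
cSUUU => cSUUUU   [S ::= S U]
cSUUUU => cnUUUU   [S ::= n]
cnUUUU => cniUUU   [U ::= i]
cniUUU => cniiUU   [U ::= i]
cniiUU => cniiiU   [U ::= i]
cniiiU => cniiii   [U ::= i]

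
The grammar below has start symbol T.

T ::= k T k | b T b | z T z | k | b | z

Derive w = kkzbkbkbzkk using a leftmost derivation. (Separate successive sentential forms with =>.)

T=>kTk=>kkTkk=>kkzTzkk=>kkzbTbzkk=>kkzbkTkbzkk=>kkzbkbkbzkk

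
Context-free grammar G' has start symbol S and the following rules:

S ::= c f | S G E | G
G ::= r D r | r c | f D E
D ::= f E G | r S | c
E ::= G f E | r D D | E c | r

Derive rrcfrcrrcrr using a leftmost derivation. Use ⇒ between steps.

S ⇒ G   [S ::= G]
G ⇒ rDr   [G ::= r D r]
rDr ⇒ rrSr   [D ::= r S]
rrSr ⇒ rrSGEr   [S ::= S G E]
rrSGEr ⇒ rrSGEGEr   [S ::= S G E]
rrSGEGEr ⇒ rrcfGEGEr   [S ::= c f]
rrcfGEGEr ⇒ rrcfrcEGEr   [G ::= r c]
rrcfrcEGEr ⇒ rrcfrcrGEr   [E ::= r]
rrcfrcrGEr ⇒ rrcfrcrrcEr   [G ::= r c]
rrcfrcrrcEr ⇒ rrcfrcrrcrr   [E ::= r]

S⇒G⇒rDr⇒rrSr⇒rrSGEr⇒rrSGEGEr⇒rrcfGEGEr⇒rrcfrcEGEr⇒rrcfrcrGEr⇒rrcfrcrrcEr⇒rrcfrcrrcrr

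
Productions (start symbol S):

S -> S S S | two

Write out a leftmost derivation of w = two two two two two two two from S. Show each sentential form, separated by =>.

S => S S S   [S -> S S S]
S S S => S S S S S   [S -> S S S]
S S S S S => S S S S S S S   [S -> S S S]
S S S S S S S => two S S S S S S   [S -> two]
two S S S S S S => two two S S S S S   [S -> two]
two two S S S S S => two two two S S S S   [S -> two]
two two two S S S S => two two two two S S S   [S -> two]
two two two two S S S => two two two two two S S   [S -> two]
two two two two two S S => two two two two two two S   [S -> two]
two two two two two two S => two two two two two two two   [S -> two]

S => S S S => S S S S S => S S S S S S S => two S S S S S S => two two S S S S S => two two two S S S S => two two two two S S S => two two two two two S S => two two two two two two S => two two two two two two two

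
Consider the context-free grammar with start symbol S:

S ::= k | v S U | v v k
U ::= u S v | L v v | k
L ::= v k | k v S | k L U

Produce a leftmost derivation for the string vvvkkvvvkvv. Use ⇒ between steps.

S ⇒ vSU   [S ::= v S U]
vSU ⇒ vvvkU   [S ::= v v k]
vvvkU ⇒ vvvkLvv   [U ::= L v v]
vvvkLvv ⇒ vvvkkvSvv   [L ::= k v S]
vvvkkvSvv ⇒ vvvkkvvvkvv   [S ::= v v k]

S⇒vSU⇒vvvkU⇒vvvkLvv⇒vvvkkvSvv⇒vvvkkvvvkvv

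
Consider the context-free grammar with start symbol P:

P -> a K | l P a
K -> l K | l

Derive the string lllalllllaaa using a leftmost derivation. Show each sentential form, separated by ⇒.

P ⇒ lPa ⇒ llPaa ⇒ lllPaaa ⇒ lllaKaaa ⇒ lllalKaaa ⇒ lllallKaaa ⇒ lllalllKaaa ⇒ lllallllKaaa ⇒ lllalllllaaa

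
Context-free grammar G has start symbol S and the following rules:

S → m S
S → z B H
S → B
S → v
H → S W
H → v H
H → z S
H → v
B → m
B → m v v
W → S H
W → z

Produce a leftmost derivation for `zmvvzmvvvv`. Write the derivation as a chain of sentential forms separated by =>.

S => zBH => zmvvH => zmvvSW => zmvvzBHW => zmvvzmHW => zmvvzmvHW => zmvvzmvvW => zmvvzmvvSH => zmvvzmvvvH => zmvvzmvvvv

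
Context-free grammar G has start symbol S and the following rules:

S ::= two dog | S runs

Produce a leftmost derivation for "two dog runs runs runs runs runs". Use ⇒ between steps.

S ⇒ S runs   [S ::= S runs]
S runs ⇒ S runs runs   [S ::= S runs]
S runs runs ⇒ S runs runs runs   [S ::= S runs]
S runs runs runs ⇒ S runs runs runs runs   [S ::= S runs]
S runs runs runs runs ⇒ S runs runs runs runs runs   [S ::= S runs]
S runs runs runs runs runs ⇒ two dog runs runs runs runs runs   [S ::= two dog]

S ⇒ S runs ⇒ S runs runs ⇒ S runs runs runs ⇒ S runs runs runs runs ⇒ S runs runs runs runs runs ⇒ two dog runs runs runs runs runs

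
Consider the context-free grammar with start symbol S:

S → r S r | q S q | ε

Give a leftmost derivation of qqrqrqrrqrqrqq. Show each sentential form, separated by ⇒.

S⇒qSq⇒qqSqq⇒qqrSrqq⇒qqrqSqrqq⇒qqrqrSrqrqq⇒qqrqrqSqrqrqq⇒qqrqrqrSrqrqrqq⇒qqrqrqrrqrqrqq

S ⇒ qSq   [S → q S q]
qSq ⇒ qqSqq   [S → q S q]
qqSqq ⇒ qqrSrqq   [S → r S r]
qqrSrqq ⇒ qqrqSqrqq   [S → q S q]
qqrqSqrqq ⇒ qqrqrSrqrqq   [S → r S r]
qqrqrSrqrqq ⇒ qqrqrqSqrqrqq   [S → q S q]
qqrqrqSqrqrqq ⇒ qqrqrqrSrqrqrqq   [S → r S r]
qqrqrqrSrqrqrqq ⇒ qqrqrqrrqrqrqq   [S → ε]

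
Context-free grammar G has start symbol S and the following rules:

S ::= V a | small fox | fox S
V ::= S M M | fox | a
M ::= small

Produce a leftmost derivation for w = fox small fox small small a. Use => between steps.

S => fox S => fox V a => fox S M M a => fox small fox M M a => fox small fox small M a => fox small fox small small a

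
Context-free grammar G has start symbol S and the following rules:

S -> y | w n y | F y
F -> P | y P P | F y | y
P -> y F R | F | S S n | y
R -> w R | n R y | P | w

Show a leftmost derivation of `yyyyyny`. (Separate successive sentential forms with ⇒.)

S ⇒ Fy ⇒ yPPy ⇒ yyPy ⇒ yySSny ⇒ yyFySny ⇒ yyyySny ⇒ yyyyyny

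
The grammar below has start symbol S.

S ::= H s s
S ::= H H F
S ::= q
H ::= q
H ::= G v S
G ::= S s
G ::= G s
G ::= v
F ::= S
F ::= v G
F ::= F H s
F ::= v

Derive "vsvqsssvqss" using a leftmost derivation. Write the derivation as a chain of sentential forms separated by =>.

S => Hss   [S ::= H s s]
Hss => GvSss   [H ::= G v S]
GvSss => SsvSss   [G ::= S s]
SsvSss => HsssvSss   [S ::= H s s]
HsssvSss => GvSsssvSss   [H ::= G v S]
GvSsssvSss => GsvSsssvSss   [G ::= G s]
GsvSsssvSss => vsvSsssvSss   [G ::= v]
vsvSsssvSss => vsvqsssvSss   [S ::= q]
vsvqsssvSss => vsvqsssvqss   [S ::= q]

S => Hss => GvSss => SsvSss => HsssvSss => GvSsssvSss => GsvSsssvSss => vsvSsssvSss => vsvqsssvSss => vsvqsssvqss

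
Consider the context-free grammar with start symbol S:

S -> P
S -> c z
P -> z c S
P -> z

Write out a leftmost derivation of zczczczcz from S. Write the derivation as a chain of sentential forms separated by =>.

S=>P=>zcS=>zcP=>zczcS=>zczcP=>zczczcS=>zczczcP=>zczczczcS=>zczczczcP=>zczczczcz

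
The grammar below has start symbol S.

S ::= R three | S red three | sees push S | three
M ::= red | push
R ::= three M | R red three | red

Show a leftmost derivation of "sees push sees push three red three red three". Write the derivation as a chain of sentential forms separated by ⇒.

S ⇒ sees push S   [S ::= sees push S]
sees push S ⇒ sees push sees push S   [S ::= sees push S]
sees push sees push S ⇒ sees push sees push S red three   [S ::= S red three]
sees push sees push S red three ⇒ sees push sees push R three red three   [S ::= R three]
sees push sees push R three red three ⇒ sees push sees push three M three red three   [R ::= three M]
sees push sees push three M three red three ⇒ sees push sees push three red three red three   [M ::= red]

S ⇒ sees push S ⇒ sees push sees push S ⇒ sees push sees push S red three ⇒ sees push sees push R three red three ⇒ sees push sees push three M three red three ⇒ sees push sees push three red three red three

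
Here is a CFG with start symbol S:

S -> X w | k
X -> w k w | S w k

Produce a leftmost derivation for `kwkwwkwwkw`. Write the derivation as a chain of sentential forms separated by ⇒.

S⇒Xw⇒Swkw⇒Xwwkw⇒Swkwwkw⇒Xwwkwwkw⇒Swkwwkwwkw⇒kwkwwkwwkw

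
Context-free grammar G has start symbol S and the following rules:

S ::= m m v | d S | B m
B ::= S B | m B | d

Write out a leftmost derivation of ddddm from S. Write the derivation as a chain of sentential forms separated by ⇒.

S⇒dS⇒ddS⇒dddS⇒dddBm⇒ddddm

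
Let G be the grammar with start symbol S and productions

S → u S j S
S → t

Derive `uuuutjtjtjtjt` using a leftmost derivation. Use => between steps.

S => uSjS   [S → u S j S]
uSjS => uuSjSjS   [S → u S j S]
uuSjSjS => uuuSjSjSjS   [S → u S j S]
uuuSjSjSjS => uuuuSjSjSjSjS   [S → u S j S]
uuuuSjSjSjSjS => uuuutjSjSjSjS   [S → t]
uuuutjSjSjSjS => uuuutjtjSjSjS   [S → t]
uuuutjtjSjSjS => uuuutjtjtjSjS   [S → t]
uuuutjtjtjSjS => uuuutjtjtjtjS   [S → t]
uuuutjtjtjtjS => uuuutjtjtjtjt   [S → t]

S => uSjS => uuSjSjS => uuuSjSjSjS => uuuuSjSjSjSjS => uuuutjSjSjSjS => uuuutjtjSjSjS => uuuutjtjtjSjS => uuuutjtjtjtjS => uuuutjtjtjtjt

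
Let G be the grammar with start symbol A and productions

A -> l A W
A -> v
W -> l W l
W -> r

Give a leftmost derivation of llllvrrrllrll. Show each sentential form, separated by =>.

A => lAW   [A -> l A W]
lAW => llAWW   [A -> l A W]
llAWW => lllAWWW   [A -> l A W]
lllAWWW => llllAWWWW   [A -> l A W]
llllAWWWW => llllvWWWW   [A -> v]
llllvWWWW => llllvrWWW   [W -> r]
llllvrWWW => llllvrrWW   [W -> r]
llllvrrWW => llllvrrrW   [W -> r]
llllvrrrW => llllvrrrlWl   [W -> l W l]
llllvrrrlWl => llllvrrrllWll   [W -> l W l]
llllvrrrllWll => llllvrrrllrll   [W -> r]

A => lAW => llAWW => lllAWWW => llllAWWWW => llllvWWWW => llllvrWWW => llllvrrWW => llllvrrrW => llllvrrrlWl => llllvrrrllWll => llllvrrrllrll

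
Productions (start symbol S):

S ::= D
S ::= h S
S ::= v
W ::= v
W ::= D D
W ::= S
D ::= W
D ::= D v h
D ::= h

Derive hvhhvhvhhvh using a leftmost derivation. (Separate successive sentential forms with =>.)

S => D   [S ::= D]
D => Dvh   [D ::= D v h]
Dvh => Wvh   [D ::= W]
Wvh => DDvh   [W ::= D D]
DDvh => DvhDvh   [D ::= D v h]
DvhDvh => WvhDvh   [D ::= W]
WvhDvh => DDvhDvh   [W ::= D D]
DDvhDvh => DvhDvhDvh   [D ::= D v h]
DvhDvhDvh => hvhDvhDvh   [D ::= h]
hvhDvhDvh => hvhDvhvhDvh   [D ::= D v h]
hvhDvhvhDvh => hvhhvhvhDvh   [D ::= h]
hvhhvhvhDvh => hvhhvhvhhvh   [D ::= h]

S=>D=>Dvh=>Wvh=>DDvh=>DvhDvh=>WvhDvh=>DDvhDvh=>DvhDvhDvh=>hvhDvhDvh=>hvhDvhvhDvh=>hvhhvhvhDvh=>hvhhvhvhhvh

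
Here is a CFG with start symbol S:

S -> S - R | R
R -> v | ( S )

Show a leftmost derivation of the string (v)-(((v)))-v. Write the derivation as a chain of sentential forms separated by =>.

S => S-R   [S -> S - R]
S-R => S-R-R   [S -> S - R]
S-R-R => R-R-R   [S -> R]
R-R-R => (S)-R-R   [R -> ( S )]
(S)-R-R => (R)-R-R   [S -> R]
(R)-R-R => (v)-R-R   [R -> v]
(v)-R-R => (v)-(S)-R   [R -> ( S )]
(v)-(S)-R => (v)-(R)-R   [S -> R]
(v)-(R)-R => (v)-((S))-R   [R -> ( S )]
(v)-((S))-R => (v)-((R))-R   [S -> R]
(v)-((R))-R => (v)-(((S)))-R   [R -> ( S )]
(v)-(((S)))-R => (v)-(((R)))-R   [S -> R]
(v)-(((R)))-R => (v)-(((v)))-R   [R -> v]
(v)-(((v)))-R => (v)-(((v)))-v   [R -> v]

S => S-R => S-R-R => R-R-R => (S)-R-R => (R)-R-R => (v)-R-R => (v)-(S)-R => (v)-(R)-R => (v)-((S))-R => (v)-((R))-R => (v)-(((S)))-R => (v)-(((R)))-R => (v)-(((v)))-R => (v)-(((v)))-v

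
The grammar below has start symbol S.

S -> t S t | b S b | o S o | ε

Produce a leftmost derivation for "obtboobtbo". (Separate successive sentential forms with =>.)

S => oSo   [S -> o S o]
oSo => obSbo   [S -> b S b]
obSbo => obtStbo   [S -> t S t]
obtStbo => obtbSbtbo   [S -> b S b]
obtbSbtbo => obtboSobtbo   [S -> o S o]
obtboSobtbo => obtboobtbo   [S -> ε]

S=>oSo=>obSbo=>obtStbo=>obtbSbtbo=>obtboSobtbo=>obtboobtbo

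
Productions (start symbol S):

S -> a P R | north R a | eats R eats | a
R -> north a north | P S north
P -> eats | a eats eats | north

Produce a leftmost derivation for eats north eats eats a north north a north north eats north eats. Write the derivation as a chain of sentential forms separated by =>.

S => eats R eats   [S -> eats R eats]
eats R eats => eats P S north eats   [R -> P S north]
eats P S north eats => eats north S north eats   [P -> north]
eats north S north eats => eats north eats R eats north eats   [S -> eats R eats]
eats north eats R eats north eats => eats north eats P S north eats north eats   [R -> P S north]
eats north eats P S north eats north eats => eats north eats eats S north eats north eats   [P -> eats]
eats north eats eats S north eats north eats => eats north eats eats a P R north eats north eats   [S -> a P R]
eats north eats eats a P R north eats north eats => eats north eats eats a north R north eats north eats   [P -> north]
eats north eats eats a north R north eats north eats => eats north eats eats a north north a north north eats north eats   [R -> north a north]

S => eats R eats => eats P S north eats => eats north S north eats => eats north eats R eats north eats => eats north eats P S north eats north eats => eats north eats eats S north eats north eats => eats north eats eats a P R north eats north eats => eats north eats eats a north R north eats north eats => eats north eats eats a north north a north north eats north eats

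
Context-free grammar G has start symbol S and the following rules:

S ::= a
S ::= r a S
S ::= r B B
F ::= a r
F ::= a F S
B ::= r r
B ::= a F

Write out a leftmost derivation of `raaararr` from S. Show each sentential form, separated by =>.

S => rBB   [S ::= r B B]
rBB => raFB   [B ::= a F]
raFB => raaFSB   [F ::= a F S]
raaFSB => raaarSB   [F ::= a r]
raaarSB => raaaraB   [S ::= a]
raaaraB => raaararr   [B ::= r r]

S => rBB => raFB => raaFSB => raaarSB => raaaraB => raaararr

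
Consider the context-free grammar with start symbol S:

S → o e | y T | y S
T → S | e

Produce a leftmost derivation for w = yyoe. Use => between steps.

S=>yS=>yyT=>yyS=>yyoe

S => yS   [S → y S]
yS => yyT   [S → y T]
yyT => yyS   [T → S]
yyS => yyoe   [S → o e]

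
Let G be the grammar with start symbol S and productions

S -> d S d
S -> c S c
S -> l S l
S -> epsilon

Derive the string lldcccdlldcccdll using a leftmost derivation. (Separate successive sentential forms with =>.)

S => lSl   [S -> l S l]
lSl => llSll   [S -> l S l]
llSll => lldSdll   [S -> d S d]
lldSdll => lldcScdll   [S -> c S c]
lldcScdll => lldccSccdll   [S -> c S c]
lldccSccdll => lldcccScccdll   [S -> c S c]
lldcccScccdll => lldcccdSdcccdll   [S -> d S d]
lldcccdSdcccdll => lldcccdlSldcccdll   [S -> l S l]
lldcccdlSldcccdll => lldcccdlldcccdll   [S -> epsilon]

S=>lSl=>llSll=>lldSdll=>lldcScdll=>lldccSccdll=>lldcccScccdll=>lldcccdSdcccdll=>lldcccdlSldcccdll=>lldcccdlldcccdll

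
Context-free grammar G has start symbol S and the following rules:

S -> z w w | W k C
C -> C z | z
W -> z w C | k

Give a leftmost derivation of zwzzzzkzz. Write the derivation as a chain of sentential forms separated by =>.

S=>WkC=>zwCkC=>zwCzkC=>zwCzzkC=>zwCzzzkC=>zwzzzzkC=>zwzzzzkCz=>zwzzzzkzz

S => WkC   [S -> W k C]
WkC => zwCkC   [W -> z w C]
zwCkC => zwCzkC   [C -> C z]
zwCzkC => zwCzzkC   [C -> C z]
zwCzzkC => zwCzzzkC   [C -> C z]
zwCzzzkC => zwzzzzkC   [C -> z]
zwzzzzkC => zwzzzzkCz   [C -> C z]
zwzzzzkCz => zwzzzzkzz   [C -> z]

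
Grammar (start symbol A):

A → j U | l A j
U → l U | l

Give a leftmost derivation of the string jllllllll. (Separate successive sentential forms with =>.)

A => jU => jlU => jllU => jlllU => jllllU => jlllllU => jllllllU => jlllllllU => jllllllll

A => jU   [A → j U]
jU => jlU   [U → l U]
jlU => jllU   [U → l U]
jllU => jlllU   [U → l U]
jlllU => jllllU   [U → l U]
jllllU => jlllllU   [U → l U]
jlllllU => jllllllU   [U → l U]
jllllllU => jlllllllU   [U → l U]
jlllllllU => jllllllll   [U → l]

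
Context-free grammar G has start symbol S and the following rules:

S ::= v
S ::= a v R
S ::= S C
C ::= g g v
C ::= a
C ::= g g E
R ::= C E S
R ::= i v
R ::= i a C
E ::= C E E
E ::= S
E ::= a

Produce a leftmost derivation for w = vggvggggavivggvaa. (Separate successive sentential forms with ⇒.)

S ⇒ SC ⇒ SCC ⇒ vCC ⇒ vggvC ⇒ vggvggE ⇒ vggvggCEE ⇒ vggvggggEEE ⇒ vggvggggSEE ⇒ vggvggggSCEE ⇒ vggvggggavRCEE ⇒ vggvggggavivCEE ⇒ vggvggggavivggvEE ⇒ vggvggggavivggvaE ⇒ vggvggggavivggvaa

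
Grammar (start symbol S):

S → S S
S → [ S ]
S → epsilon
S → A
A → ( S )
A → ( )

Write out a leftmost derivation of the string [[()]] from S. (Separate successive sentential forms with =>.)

S => SS => SSS => SSSS => [S]SSS => [[S]]SSS => [[A]]SSS => [[()]]SSS => [[()]]SS => [[()]]S => [[()]]

S => SS   [S → S S]
SS => SSS   [S → S S]
SSS => SSSS   [S → S S]
SSSS => [S]SSS   [S → [ S ]]
[S]SSS => [[S]]SSS   [S → [ S ]]
[[S]]SSS => [[A]]SSS   [S → A]
[[A]]SSS => [[()]]SSS   [A → ( )]
[[()]]SSS => [[()]]SS   [S → epsilon]
[[()]]SS => [[()]]S   [S → epsilon]
[[()]]S => [[()]]   [S → epsilon]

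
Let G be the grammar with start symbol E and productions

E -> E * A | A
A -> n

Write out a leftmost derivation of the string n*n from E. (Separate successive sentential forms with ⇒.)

E ⇒ E*A   [E -> E * A]
E*A ⇒ A*A   [E -> A]
A*A ⇒ n*A   [A -> n]
n*A ⇒ n*n   [A -> n]

E⇒E*A⇒A*A⇒n*A⇒n*n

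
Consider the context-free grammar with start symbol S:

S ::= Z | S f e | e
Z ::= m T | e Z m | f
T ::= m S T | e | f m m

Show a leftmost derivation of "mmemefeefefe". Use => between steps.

S=>Sfe=>Sfefe=>Zfefe=>mTfefe=>mmSTfefe=>mmeTfefe=>mmemSTfefe=>mmemSfeTfefe=>mmemefeTfefe=>mmemefeefefe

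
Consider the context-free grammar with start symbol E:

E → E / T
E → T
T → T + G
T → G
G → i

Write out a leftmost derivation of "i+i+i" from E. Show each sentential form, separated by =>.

E => T => T+G => T+G+G => G+G+G => i+G+G => i+i+G => i+i+i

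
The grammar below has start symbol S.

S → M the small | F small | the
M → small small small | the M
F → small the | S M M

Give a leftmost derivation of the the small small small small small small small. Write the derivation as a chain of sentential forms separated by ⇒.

S ⇒ F small ⇒ S M M small ⇒ the M M small ⇒ the the M M small ⇒ the the small small small M small ⇒ the the small small small small small small small

S ⇒ F small   [S → F small]
F small ⇒ S M M small   [F → S M M]
S M M small ⇒ the M M small   [S → the]
the M M small ⇒ the the M M small   [M → the M]
the the M M small ⇒ the the small small small M small   [M → small small small]
the the small small small M small ⇒ the the small small small small small small small   [M → small small small]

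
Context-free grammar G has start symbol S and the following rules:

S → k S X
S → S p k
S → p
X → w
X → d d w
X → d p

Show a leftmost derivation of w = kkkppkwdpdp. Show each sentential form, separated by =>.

S => kSX   [S → k S X]
kSX => kkSXX   [S → k S X]
kkSXX => kkkSXXX   [S → k S X]
kkkSXXX => kkkSpkXXX   [S → S p k]
kkkSpkXXX => kkkppkXXX   [S → p]
kkkppkXXX => kkkppkwXX   [X → w]
kkkppkwXX => kkkppkwdpX   [X → d p]
kkkppkwdpX => kkkppkwdpdp   [X → d p]

S => kSX => kkSXX => kkkSXXX => kkkSpkXXX => kkkppkXXX => kkkppkwXX => kkkppkwdpX => kkkppkwdpdp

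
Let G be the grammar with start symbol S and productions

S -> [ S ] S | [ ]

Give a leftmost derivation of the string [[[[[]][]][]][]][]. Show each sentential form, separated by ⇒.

S ⇒ [S]S ⇒ [[S]S]S ⇒ [[[S]S]S]S ⇒ [[[[S]S]S]S]S ⇒ [[[[[]]S]S]S]S ⇒ [[[[[]][]]S]S]S ⇒ [[[[[]][]][]]S]S ⇒ [[[[[]][]][]][]]S ⇒ [[[[[]][]][]][]][]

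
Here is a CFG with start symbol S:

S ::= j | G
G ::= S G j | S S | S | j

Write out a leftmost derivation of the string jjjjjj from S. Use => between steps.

S => G   [S ::= G]
G => SGj   [G ::= S G j]
SGj => GGj   [S ::= G]
GGj => SSGj   [G ::= S S]
SSGj => GSGj   [S ::= G]
GSGj => SSSGj   [G ::= S S]
SSSGj => GSSGj   [S ::= G]
GSSGj => SSSSGj   [G ::= S S]
SSSSGj => GSSSGj   [S ::= G]
GSSSGj => jSSSGj   [G ::= j]
jSSSGj => jjSSGj   [S ::= j]
jjSSGj => jjjSGj   [S ::= j]
jjjSGj => jjjjGj   [S ::= j]
jjjjGj => jjjjjj   [G ::= j]

S => G => SGj => GGj => SSGj => GSGj => SSSGj => GSSGj => SSSSGj => GSSSGj => jSSSGj => jjSSGj => jjjSGj => jjjjGj => jjjjjj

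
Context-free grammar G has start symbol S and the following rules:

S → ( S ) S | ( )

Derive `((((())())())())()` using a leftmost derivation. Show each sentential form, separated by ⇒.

S ⇒ (S)S ⇒ ((S)S)S ⇒ (((S)S)S)S ⇒ ((((S)S)S)S)S ⇒ ((((())S)S)S)S ⇒ ((((())())S)S)S ⇒ ((((())())())S)S ⇒ ((((())())())())S ⇒ ((((())())())())()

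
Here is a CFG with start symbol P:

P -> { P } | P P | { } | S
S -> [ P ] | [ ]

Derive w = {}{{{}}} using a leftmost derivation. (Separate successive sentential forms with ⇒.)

P ⇒ PP ⇒ {}P ⇒ {}{P} ⇒ {}{{P}} ⇒ {}{{{}}}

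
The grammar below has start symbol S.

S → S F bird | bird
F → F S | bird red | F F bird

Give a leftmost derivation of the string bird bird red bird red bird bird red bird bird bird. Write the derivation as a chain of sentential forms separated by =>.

S => S F bird => bird F bird => bird F S bird => bird F F bird S bird => bird F F bird F bird S bird => bird bird red F bird F bird S bird => bird bird red bird red bird F bird S bird => bird bird red bird red bird bird red bird S bird => bird bird red bird red bird bird red bird bird bird

S => S F bird   [S → S F bird]
S F bird => bird F bird   [S → bird]
bird F bird => bird F S bird   [F → F S]
bird F S bird => bird F F bird S bird   [F → F F bird]
bird F F bird S bird => bird F F bird F bird S bird   [F → F F bird]
bird F F bird F bird S bird => bird bird red F bird F bird S bird   [F → bird red]
bird bird red F bird F bird S bird => bird bird red bird red bird F bird S bird   [F → bird red]
bird bird red bird red bird F bird S bird => bird bird red bird red bird bird red bird S bird   [F → bird red]
bird bird red bird red bird bird red bird S bird => bird bird red bird red bird bird red bird bird bird   [S → bird]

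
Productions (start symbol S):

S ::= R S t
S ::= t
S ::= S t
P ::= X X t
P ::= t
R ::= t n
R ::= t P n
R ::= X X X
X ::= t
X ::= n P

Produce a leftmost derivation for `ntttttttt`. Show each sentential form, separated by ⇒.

S ⇒ RSt ⇒ XXXSt ⇒ nPXXSt ⇒ nXXtXXSt ⇒ ntXtXXSt ⇒ ntttXXSt ⇒ nttttXSt ⇒ ntttttSt ⇒ ntttttStt ⇒ ntttttttt

S ⇒ RSt   [S ::= R S t]
RSt ⇒ XXXSt   [R ::= X X X]
XXXSt ⇒ nPXXSt   [X ::= n P]
nPXXSt ⇒ nXXtXXSt   [P ::= X X t]
nXXtXXSt ⇒ ntXtXXSt   [X ::= t]
ntXtXXSt ⇒ ntttXXSt   [X ::= t]
ntttXXSt ⇒ nttttXSt   [X ::= t]
nttttXSt ⇒ ntttttSt   [X ::= t]
ntttttSt ⇒ ntttttStt   [S ::= S t]
ntttttStt ⇒ ntttttttt   [S ::= t]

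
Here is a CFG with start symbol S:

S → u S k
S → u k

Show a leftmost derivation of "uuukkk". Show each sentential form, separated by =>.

S => uSk => uuSkk => uuukkk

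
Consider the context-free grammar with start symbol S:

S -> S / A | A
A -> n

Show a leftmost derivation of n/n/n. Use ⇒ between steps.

S ⇒ S/A   [S -> S / A]
S/A ⇒ S/A/A   [S -> S / A]
S/A/A ⇒ A/A/A   [S -> A]
A/A/A ⇒ n/A/A   [A -> n]
n/A/A ⇒ n/n/A   [A -> n]
n/n/A ⇒ n/n/n   [A -> n]

S ⇒ S/A ⇒ S/A/A ⇒ A/A/A ⇒ n/A/A ⇒ n/n/A ⇒ n/n/n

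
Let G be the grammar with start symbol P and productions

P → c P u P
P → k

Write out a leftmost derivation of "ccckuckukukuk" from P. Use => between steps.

P => cPuP => ccPuPuP => cccPuPuPuP => ccckuPuPuP => ccckucPuPuPuP => ccckuckuPuPuP => ccckuckukuPuP => ccckuckukukuP => ccckuckukukuk

P => cPuP   [P → c P u P]
cPuP => ccPuPuP   [P → c P u P]
ccPuPuP => cccPuPuPuP   [P → c P u P]
cccPuPuPuP => ccckuPuPuP   [P → k]
ccckuPuPuP => ccckucPuPuPuP   [P → c P u P]
ccckucPuPuPuP => ccckuckuPuPuP   [P → k]
ccckuckuPuPuP => ccckuckukuPuP   [P → k]
ccckuckukuPuP => ccckuckukukuP   [P → k]
ccckuckukukuP => ccckuckukukuk   [P → k]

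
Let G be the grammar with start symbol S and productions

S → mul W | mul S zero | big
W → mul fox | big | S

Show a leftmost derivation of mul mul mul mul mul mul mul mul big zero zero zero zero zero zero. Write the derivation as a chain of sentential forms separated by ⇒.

S ⇒ mul S zero ⇒ mul mul S zero zero ⇒ mul mul mul S zero zero zero ⇒ mul mul mul mul S zero zero zero zero ⇒ mul mul mul mul mul S zero zero zero zero zero ⇒ mul mul mul mul mul mul W zero zero zero zero zero ⇒ mul mul mul mul mul mul S zero zero zero zero zero ⇒ mul mul mul mul mul mul mul S zero zero zero zero zero zero ⇒ mul mul mul mul mul mul mul mul W zero zero zero zero zero zero ⇒ mul mul mul mul mul mul mul mul big zero zero zero zero zero zero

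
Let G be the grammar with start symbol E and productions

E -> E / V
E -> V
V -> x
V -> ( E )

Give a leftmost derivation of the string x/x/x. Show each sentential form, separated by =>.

E => E/V => E/V/V => V/V/V => x/V/V => x/x/V => x/x/x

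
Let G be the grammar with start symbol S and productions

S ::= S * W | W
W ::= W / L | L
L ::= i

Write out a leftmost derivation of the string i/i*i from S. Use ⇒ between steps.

S⇒S*W⇒W*W⇒W/L*W⇒L/L*W⇒i/L*W⇒i/i*W⇒i/i*L⇒i/i*i

S ⇒ S*W   [S ::= S * W]
S*W ⇒ W*W   [S ::= W]
W*W ⇒ W/L*W   [W ::= W / L]
W/L*W ⇒ L/L*W   [W ::= L]
L/L*W ⇒ i/L*W   [L ::= i]
i/L*W ⇒ i/i*W   [L ::= i]
i/i*W ⇒ i/i*L   [W ::= L]
i/i*L ⇒ i/i*i   [L ::= i]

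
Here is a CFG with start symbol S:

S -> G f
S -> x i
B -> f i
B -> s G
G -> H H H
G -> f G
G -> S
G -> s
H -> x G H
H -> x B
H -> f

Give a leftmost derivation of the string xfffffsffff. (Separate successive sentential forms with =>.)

S => Gf   [S -> G f]
Gf => HHHf   [G -> H H H]
HHHf => xGHHHf   [H -> x G H]
xGHHHf => xfGHHHf   [G -> f G]
xfGHHHf => xffGHHHf   [G -> f G]
xffGHHHf => xfffGHHHf   [G -> f G]
xfffGHHHf => xffffGHHHf   [G -> f G]
xffffGHHHf => xfffffGHHHf   [G -> f G]
xfffffGHHHf => xfffffsHHHf   [G -> s]
xfffffsHHHf => xfffffsfHHf   [H -> f]
xfffffsfHHf => xfffffsffHf   [H -> f]
xfffffsffHf => xfffffsffff   [H -> f]

S=>Gf=>HHHf=>xGHHHf=>xfGHHHf=>xffGHHHf=>xfffGHHHf=>xffffGHHHf=>xfffffGHHHf=>xfffffsHHHf=>xfffffsfHHf=>xfffffsffHf=>xfffffsffff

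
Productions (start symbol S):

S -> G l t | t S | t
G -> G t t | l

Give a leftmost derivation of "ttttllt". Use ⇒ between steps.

S ⇒ tS ⇒ ttS ⇒ tttS ⇒ ttttS ⇒ ttttGlt ⇒ ttttllt

S ⇒ tS   [S -> t S]
tS ⇒ ttS   [S -> t S]
ttS ⇒ tttS   [S -> t S]
tttS ⇒ ttttS   [S -> t S]
ttttS ⇒ ttttGlt   [S -> G l t]
ttttGlt ⇒ ttttllt   [G -> l]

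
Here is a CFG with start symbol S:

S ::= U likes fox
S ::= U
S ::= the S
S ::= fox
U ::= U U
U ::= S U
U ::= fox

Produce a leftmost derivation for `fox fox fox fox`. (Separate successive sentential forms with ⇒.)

S ⇒ U ⇒ U U ⇒ S U U ⇒ U U U ⇒ S U U U ⇒ fox U U U ⇒ fox fox U U ⇒ fox fox fox U ⇒ fox fox fox fox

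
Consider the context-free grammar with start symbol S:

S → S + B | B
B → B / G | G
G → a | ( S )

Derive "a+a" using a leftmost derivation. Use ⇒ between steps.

S ⇒ S+B   [S → S + B]
S+B ⇒ B+B   [S → B]
B+B ⇒ G+B   [B → G]
G+B ⇒ a+B   [G → a]
a+B ⇒ a+G   [B → G]
a+G ⇒ a+a   [G → a]

S⇒S+B⇒B+B⇒G+B⇒a+B⇒a+G⇒a+a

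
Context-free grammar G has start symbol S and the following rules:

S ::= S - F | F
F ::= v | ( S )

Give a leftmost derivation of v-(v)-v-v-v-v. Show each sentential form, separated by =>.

S => S-F => S-F-F => S-F-F-F => S-F-F-F-F => S-F-F-F-F-F => F-F-F-F-F-F => v-F-F-F-F-F => v-(S)-F-F-F-F => v-(F)-F-F-F-F => v-(v)-F-F-F-F => v-(v)-v-F-F-F => v-(v)-v-v-F-F => v-(v)-v-v-v-F => v-(v)-v-v-v-v

S => S-F   [S ::= S - F]
S-F => S-F-F   [S ::= S - F]
S-F-F => S-F-F-F   [S ::= S - F]
S-F-F-F => S-F-F-F-F   [S ::= S - F]
S-F-F-F-F => S-F-F-F-F-F   [S ::= S - F]
S-F-F-F-F-F => F-F-F-F-F-F   [S ::= F]
F-F-F-F-F-F => v-F-F-F-F-F   [F ::= v]
v-F-F-F-F-F => v-(S)-F-F-F-F   [F ::= ( S )]
v-(S)-F-F-F-F => v-(F)-F-F-F-F   [S ::= F]
v-(F)-F-F-F-F => v-(v)-F-F-F-F   [F ::= v]
v-(v)-F-F-F-F => v-(v)-v-F-F-F   [F ::= v]
v-(v)-v-F-F-F => v-(v)-v-v-F-F   [F ::= v]
v-(v)-v-v-F-F => v-(v)-v-v-v-F   [F ::= v]
v-(v)-v-v-v-F => v-(v)-v-v-v-v   [F ::= v]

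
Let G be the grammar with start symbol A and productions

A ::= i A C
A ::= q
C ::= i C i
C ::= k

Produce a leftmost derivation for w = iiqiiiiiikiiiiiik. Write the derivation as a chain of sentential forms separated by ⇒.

A ⇒ iAC ⇒ iiACC ⇒ iiqCC ⇒ iiqiCiC ⇒ iiqiiCiiC ⇒ iiqiiiCiiiC ⇒ iiqiiiiCiiiiC ⇒ iiqiiiiiCiiiiiC ⇒ iiqiiiiiiCiiiiiiC ⇒ iiqiiiiiikiiiiiiC ⇒ iiqiiiiiikiiiiiik

A ⇒ iAC   [A ::= i A C]
iAC ⇒ iiACC   [A ::= i A C]
iiACC ⇒ iiqCC   [A ::= q]
iiqCC ⇒ iiqiCiC   [C ::= i C i]
iiqiCiC ⇒ iiqiiCiiC   [C ::= i C i]
iiqiiCiiC ⇒ iiqiiiCiiiC   [C ::= i C i]
iiqiiiCiiiC ⇒ iiqiiiiCiiiiC   [C ::= i C i]
iiqiiiiCiiiiC ⇒ iiqiiiiiCiiiiiC   [C ::= i C i]
iiqiiiiiCiiiiiC ⇒ iiqiiiiiiCiiiiiiC   [C ::= i C i]
iiqiiiiiiCiiiiiiC ⇒ iiqiiiiiikiiiiiiC   [C ::= k]
iiqiiiiiikiiiiiiC ⇒ iiqiiiiiikiiiiiik   [C ::= k]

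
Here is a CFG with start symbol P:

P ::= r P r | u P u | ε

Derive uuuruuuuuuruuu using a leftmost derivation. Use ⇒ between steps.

P ⇒ uPu ⇒ uuPuu ⇒ uuuPuuu ⇒ uuurPruuu ⇒ uuuruPuruuu ⇒ uuuruuPuuruuu ⇒ uuuruuuPuuuruuu ⇒ uuuruuuuuuruuu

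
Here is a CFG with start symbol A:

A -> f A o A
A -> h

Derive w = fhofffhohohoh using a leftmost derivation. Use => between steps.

A => fAoA => fhoA => fhofAoA => fhoffAoAoA => fhofffAoAoAoA => fhofffhoAoAoA => fhofffhohoAoA => fhofffhohohoA => fhofffhohohoh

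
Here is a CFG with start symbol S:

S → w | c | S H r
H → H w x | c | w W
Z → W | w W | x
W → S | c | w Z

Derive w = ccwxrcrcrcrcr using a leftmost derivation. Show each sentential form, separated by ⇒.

S ⇒ SHr   [S → S H r]
SHr ⇒ SHrHr   [S → S H r]
SHrHr ⇒ SHrHrHr   [S → S H r]
SHrHrHr ⇒ SHrHrHrHr   [S → S H r]
SHrHrHrHr ⇒ SHrHrHrHrHr   [S → S H r]
SHrHrHrHrHr ⇒ cHrHrHrHrHr   [S → c]
cHrHrHrHrHr ⇒ cHwxrHrHrHrHr   [H → H w x]
cHwxrHrHrHrHr ⇒ ccwxrHrHrHrHr   [H → c]
ccwxrHrHrHrHr ⇒ ccwxrcrHrHrHr   [H → c]
ccwxrcrHrHrHr ⇒ ccwxrcrcrHrHr   [H → c]
ccwxrcrcrHrHr ⇒ ccwxrcrcrcrHr   [H → c]
ccwxrcrcrcrHr ⇒ ccwxrcrcrcrcr   [H → c]

S ⇒ SHr ⇒ SHrHr ⇒ SHrHrHr ⇒ SHrHrHrHr ⇒ SHrHrHrHrHr ⇒ cHrHrHrHrHr ⇒ cHwxrHrHrHrHr ⇒ ccwxrHrHrHrHr ⇒ ccwxrcrHrHrHr ⇒ ccwxrcrcrHrHr ⇒ ccwxrcrcrcrHr ⇒ ccwxrcrcrcrcr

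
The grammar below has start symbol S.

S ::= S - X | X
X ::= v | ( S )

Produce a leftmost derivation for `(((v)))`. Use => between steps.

S => X   [S ::= X]
X => (S)   [X ::= ( S )]
(S) => (X)   [S ::= X]
(X) => ((S))   [X ::= ( S )]
((S)) => ((X))   [S ::= X]
((X)) => (((S)))   [X ::= ( S )]
(((S))) => (((X)))   [S ::= X]
(((X))) => (((v)))   [X ::= v]

S=>X=>(S)=>(X)=>((S))=>((X))=>(((S)))=>(((X)))=>(((v)))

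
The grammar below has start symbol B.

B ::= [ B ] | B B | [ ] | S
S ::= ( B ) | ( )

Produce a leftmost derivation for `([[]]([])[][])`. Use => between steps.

B => S   [B ::= S]
S => (B)   [S ::= ( B )]
(B) => (BB)   [B ::= B B]
(BB) => ([B]B)   [B ::= [ B ]]
([B]B) => ([[]]B)   [B ::= [ ]]
([[]]B) => ([[]]BB)   [B ::= B B]
([[]]BB) => ([[]]BBB)   [B ::= B B]
([[]]BBB) => ([[]]SBB)   [B ::= S]
([[]]SBB) => ([[]](B)BB)   [S ::= ( B )]
([[]](B)BB) => ([[]]([])BB)   [B ::= [ ]]
([[]]([])BB) => ([[]]([])[]B)   [B ::= [ ]]
([[]]([])[]B) => ([[]]([])[][])   [B ::= [ ]]

B => S => (B) => (BB) => ([B]B) => ([[]]B) => ([[]]BB) => ([[]]BBB) => ([[]]SBB) => ([[]](B)BB) => ([[]]([])BB) => ([[]]([])[]B) => ([[]]([])[][])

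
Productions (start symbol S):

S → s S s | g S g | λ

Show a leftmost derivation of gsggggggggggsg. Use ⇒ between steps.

S ⇒ gSg ⇒ gsSsg ⇒ gsgSgsg ⇒ gsggSggsg ⇒ gsgggSgggsg ⇒ gsggggSggggsg ⇒ gsgggggSgggggsg ⇒ gsggggggggggsg

S ⇒ gSg   [S → g S g]
gSg ⇒ gsSsg   [S → s S s]
gsSsg ⇒ gsgSgsg   [S → g S g]
gsgSgsg ⇒ gsggSggsg   [S → g S g]
gsggSggsg ⇒ gsgggSgggsg   [S → g S g]
gsgggSgggsg ⇒ gsggggSggggsg   [S → g S g]
gsggggSggggsg ⇒ gsgggggSgggggsg   [S → g S g]
gsgggggSgggggsg ⇒ gsggggggggggsg   [S → λ]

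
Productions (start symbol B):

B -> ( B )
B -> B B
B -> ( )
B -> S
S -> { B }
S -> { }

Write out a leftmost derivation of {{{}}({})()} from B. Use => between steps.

B => S => {B} => {BB} => {BBB} => {SBB} => {{B}BB} => {{S}BB} => {{{}}BB} => {{{}}(B)B} => {{{}}(S)B} => {{{}}({})B} => {{{}}({})()}

B => S   [B -> S]
S => {B}   [S -> { B }]
{B} => {BB}   [B -> B B]
{BB} => {BBB}   [B -> B B]
{BBB} => {SBB}   [B -> S]
{SBB} => {{B}BB}   [S -> { B }]
{{B}BB} => {{S}BB}   [B -> S]
{{S}BB} => {{{}}BB}   [S -> { }]
{{{}}BB} => {{{}}(B)B}   [B -> ( B )]
{{{}}(B)B} => {{{}}(S)B}   [B -> S]
{{{}}(S)B} => {{{}}({})B}   [S -> { }]
{{{}}({})B} => {{{}}({})()}   [B -> ( )]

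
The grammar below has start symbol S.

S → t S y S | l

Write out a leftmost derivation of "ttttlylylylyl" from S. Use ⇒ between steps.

S ⇒ tSyS   [S → t S y S]
tSyS ⇒ ttSySyS   [S → t S y S]
ttSySyS ⇒ tttSySySyS   [S → t S y S]
tttSySySyS ⇒ ttttSySySySyS   [S → t S y S]
ttttSySySySyS ⇒ ttttlySySySyS   [S → l]
ttttlySySySyS ⇒ ttttlylySySyS   [S → l]
ttttlylySySyS ⇒ ttttlylylySyS   [S → l]
ttttlylylySyS ⇒ ttttlylylylyS   [S → l]
ttttlylylylyS ⇒ ttttlylylylyl   [S → l]

S ⇒ tSyS ⇒ ttSySyS ⇒ tttSySySyS ⇒ ttttSySySySyS ⇒ ttttlySySySyS ⇒ ttttlylySySyS ⇒ ttttlylylySyS ⇒ ttttlylylylyS ⇒ ttttlylylylyl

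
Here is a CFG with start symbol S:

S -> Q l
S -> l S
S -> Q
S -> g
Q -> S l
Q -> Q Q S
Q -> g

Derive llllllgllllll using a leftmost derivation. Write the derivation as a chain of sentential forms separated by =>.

S => Ql   [S -> Q l]
Ql => Sll   [Q -> S l]
Sll => lSll   [S -> l S]
lSll => lQll   [S -> Q]
lQll => lSlll   [Q -> S l]
lSlll => llSlll   [S -> l S]
llSlll => lllSlll   [S -> l S]
lllSlll => lllQllll   [S -> Q l]
lllQllll => lllSlllll   [Q -> S l]
lllSlllll => llllSlllll   [S -> l S]
llllSlllll => lllllSlllll   [S -> l S]
lllllSlllll => llllllSlllll   [S -> l S]
llllllSlllll => llllllQllllll   [S -> Q l]
llllllQllllll => llllllgllllll   [Q -> g]

S => Ql => Sll => lSll => lQll => lSlll => llSlll => lllSlll => lllQllll => lllSlllll => llllSlllll => lllllSlllll => llllllSlllll => llllllQllllll => llllllgllllll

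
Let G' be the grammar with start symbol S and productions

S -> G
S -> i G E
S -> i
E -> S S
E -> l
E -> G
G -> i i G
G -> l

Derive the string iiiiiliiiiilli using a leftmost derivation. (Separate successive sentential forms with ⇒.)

S ⇒ iGE   [S -> i G E]
iGE ⇒ iiiGE   [G -> i i G]
iiiGE ⇒ iiiiiGE   [G -> i i G]
iiiiiGE ⇒ iiiiilE   [G -> l]
iiiiilE ⇒ iiiiilSS   [E -> S S]
iiiiilSS ⇒ iiiiiliGES   [S -> i G E]
iiiiiliGES ⇒ iiiiiliiiGES   [G -> i i G]
iiiiiliiiGES ⇒ iiiiiliiiiiGES   [G -> i i G]
iiiiiliiiiiGES ⇒ iiiiiliiiiilES   [G -> l]
iiiiiliiiiilES ⇒ iiiiiliiiiilGS   [E -> G]
iiiiiliiiiilGS ⇒ iiiiiliiiiillS   [G -> l]
iiiiiliiiiillS ⇒ iiiiiliiiiilli   [S -> i]

S ⇒ iGE ⇒ iiiGE ⇒ iiiiiGE ⇒ iiiiilE ⇒ iiiiilSS ⇒ iiiiiliGES ⇒ iiiiiliiiGES ⇒ iiiiiliiiiiGES ⇒ iiiiiliiiiilES ⇒ iiiiiliiiiilGS ⇒ iiiiiliiiiillS ⇒ iiiiiliiiiilli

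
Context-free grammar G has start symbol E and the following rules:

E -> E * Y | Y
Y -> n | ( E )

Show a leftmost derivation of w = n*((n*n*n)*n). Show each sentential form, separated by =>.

E=>E*Y=>Y*Y=>n*Y=>n*(E)=>n*(E*Y)=>n*(Y*Y)=>n*((E)*Y)=>n*((E*Y)*Y)=>n*((E*Y*Y)*Y)=>n*((Y*Y*Y)*Y)=>n*((n*Y*Y)*Y)=>n*((n*n*Y)*Y)=>n*((n*n*n)*Y)=>n*((n*n*n)*n)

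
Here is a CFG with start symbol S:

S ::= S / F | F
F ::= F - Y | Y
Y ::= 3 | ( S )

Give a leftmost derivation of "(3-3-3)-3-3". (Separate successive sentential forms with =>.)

S => F   [S ::= F]
F => F-Y   [F ::= F - Y]
F-Y => F-Y-Y   [F ::= F - Y]
F-Y-Y => Y-Y-Y   [F ::= Y]
Y-Y-Y => (S)-Y-Y   [Y ::= ( S )]
(S)-Y-Y => (F)-Y-Y   [S ::= F]
(F)-Y-Y => (F-Y)-Y-Y   [F ::= F - Y]
(F-Y)-Y-Y => (F-Y-Y)-Y-Y   [F ::= F - Y]
(F-Y-Y)-Y-Y => (Y-Y-Y)-Y-Y   [F ::= Y]
(Y-Y-Y)-Y-Y => (3-Y-Y)-Y-Y   [Y ::= 3]
(3-Y-Y)-Y-Y => (3-3-Y)-Y-Y   [Y ::= 3]
(3-3-Y)-Y-Y => (3-3-3)-Y-Y   [Y ::= 3]
(3-3-3)-Y-Y => (3-3-3)-3-Y   [Y ::= 3]
(3-3-3)-3-Y => (3-3-3)-3-3   [Y ::= 3]

S => F => F-Y => F-Y-Y => Y-Y-Y => (S)-Y-Y => (F)-Y-Y => (F-Y)-Y-Y => (F-Y-Y)-Y-Y => (Y-Y-Y)-Y-Y => (3-Y-Y)-Y-Y => (3-3-Y)-Y-Y => (3-3-3)-Y-Y => (3-3-3)-3-Y => (3-3-3)-3-3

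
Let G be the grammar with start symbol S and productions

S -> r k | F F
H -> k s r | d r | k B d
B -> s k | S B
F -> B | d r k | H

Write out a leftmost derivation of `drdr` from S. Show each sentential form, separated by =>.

S => FF => HF => drF => drH => drdr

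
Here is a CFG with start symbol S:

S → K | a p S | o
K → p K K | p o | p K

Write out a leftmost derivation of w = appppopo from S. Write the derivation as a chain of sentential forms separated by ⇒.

S ⇒ apS ⇒ apK ⇒ appKK ⇒ apppKK ⇒ appppoK ⇒ appppopo

S ⇒ apS   [S → a p S]
apS ⇒ apK   [S → K]
apK ⇒ appKK   [K → p K K]
appKK ⇒ apppKK   [K → p K]
apppKK ⇒ appppoK   [K → p o]
appppoK ⇒ appppopo   [K → p o]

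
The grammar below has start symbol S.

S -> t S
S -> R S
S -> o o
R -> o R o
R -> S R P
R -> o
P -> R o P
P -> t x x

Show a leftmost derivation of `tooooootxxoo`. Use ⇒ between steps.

S⇒tS⇒tRS⇒tSRPS⇒tRSRPS⇒toRoSRPS⇒toooSRPS⇒toooooRPS⇒tooooooPS⇒tooooootxxS⇒tooooootxxoo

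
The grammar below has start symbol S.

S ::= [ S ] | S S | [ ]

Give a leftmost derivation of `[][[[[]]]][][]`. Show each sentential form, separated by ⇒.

S ⇒ SS   [S ::= S S]
SS ⇒ SSS   [S ::= S S]
SSS ⇒ []SS   [S ::= [ ]]
[]SS ⇒ []SSS   [S ::= S S]
[]SSS ⇒ [][S]SS   [S ::= [ S ]]
[][S]SS ⇒ [][[S]]SS   [S ::= [ S ]]
[][[S]]SS ⇒ [][[[S]]]SS   [S ::= [ S ]]
[][[[S]]]SS ⇒ [][[[[]]]]SS   [S ::= [ ]]
[][[[[]]]]SS ⇒ [][[[[]]]][]S   [S ::= [ ]]
[][[[[]]]][]S ⇒ [][[[[]]]][][]   [S ::= [ ]]

S ⇒ SS ⇒ SSS ⇒ []SS ⇒ []SSS ⇒ [][S]SS ⇒ [][[S]]SS ⇒ [][[[S]]]SS ⇒ [][[[[]]]]SS ⇒ [][[[[]]]][]S ⇒ [][[[[]]]][][]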